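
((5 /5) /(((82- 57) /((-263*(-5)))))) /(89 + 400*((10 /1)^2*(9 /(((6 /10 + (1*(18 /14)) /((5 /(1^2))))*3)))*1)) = 263 /700445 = 0.00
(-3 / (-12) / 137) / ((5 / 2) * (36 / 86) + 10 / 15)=0.00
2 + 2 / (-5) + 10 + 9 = 103 / 5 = 20.60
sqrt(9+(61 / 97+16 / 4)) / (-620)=-sqrt(128234) / 60140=-0.01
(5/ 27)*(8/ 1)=40/ 27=1.48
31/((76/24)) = 186/19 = 9.79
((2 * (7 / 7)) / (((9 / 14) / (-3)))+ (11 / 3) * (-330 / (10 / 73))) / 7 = -26527 / 21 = -1263.19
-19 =-19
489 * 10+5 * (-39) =4695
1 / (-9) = -0.11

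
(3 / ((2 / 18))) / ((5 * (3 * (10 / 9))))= 81 / 50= 1.62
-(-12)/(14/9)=54/7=7.71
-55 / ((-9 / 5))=275 / 9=30.56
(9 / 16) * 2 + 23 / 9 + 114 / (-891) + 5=20321 / 2376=8.55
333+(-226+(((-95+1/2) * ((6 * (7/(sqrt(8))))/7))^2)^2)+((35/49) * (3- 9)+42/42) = 723486286311/448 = 1614924746.23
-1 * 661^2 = -436921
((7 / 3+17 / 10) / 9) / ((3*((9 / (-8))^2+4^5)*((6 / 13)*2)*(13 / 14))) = 13552 / 79724655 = 0.00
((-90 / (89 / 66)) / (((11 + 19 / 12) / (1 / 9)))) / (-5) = 1584 / 13439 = 0.12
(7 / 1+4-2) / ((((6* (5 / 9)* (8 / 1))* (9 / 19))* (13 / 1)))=57 / 1040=0.05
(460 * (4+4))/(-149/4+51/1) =267.64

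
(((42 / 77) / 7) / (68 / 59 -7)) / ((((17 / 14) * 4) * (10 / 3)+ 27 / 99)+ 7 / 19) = -3363 / 4247755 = -0.00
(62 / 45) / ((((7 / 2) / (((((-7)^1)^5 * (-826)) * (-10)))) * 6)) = -245920024 / 27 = -9108149.04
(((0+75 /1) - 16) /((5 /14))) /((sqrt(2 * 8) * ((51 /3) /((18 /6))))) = 1239 /170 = 7.29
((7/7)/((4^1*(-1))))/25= -1/100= -0.01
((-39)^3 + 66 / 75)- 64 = -1484553 / 25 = -59382.12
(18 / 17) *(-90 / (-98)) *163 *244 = 38673.85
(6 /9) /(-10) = -1 /15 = -0.07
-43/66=-0.65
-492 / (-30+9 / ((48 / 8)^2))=1968 / 119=16.54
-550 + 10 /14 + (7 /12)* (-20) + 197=-7643 /21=-363.95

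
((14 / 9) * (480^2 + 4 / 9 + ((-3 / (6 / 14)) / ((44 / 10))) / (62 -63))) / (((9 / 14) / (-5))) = -2787580.18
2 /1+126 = 128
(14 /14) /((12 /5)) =5 /12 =0.42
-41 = -41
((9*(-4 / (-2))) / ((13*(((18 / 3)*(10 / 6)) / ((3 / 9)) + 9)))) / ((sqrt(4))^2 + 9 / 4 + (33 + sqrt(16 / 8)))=3768 / 4160273 - 96*sqrt(2) / 4160273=0.00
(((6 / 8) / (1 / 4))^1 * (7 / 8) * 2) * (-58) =-609 / 2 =-304.50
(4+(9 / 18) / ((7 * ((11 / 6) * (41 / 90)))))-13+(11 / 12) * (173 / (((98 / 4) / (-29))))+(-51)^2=318805651 / 132594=2404.37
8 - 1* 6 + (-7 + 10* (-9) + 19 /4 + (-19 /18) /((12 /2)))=-4883 /54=-90.43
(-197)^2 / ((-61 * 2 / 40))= -776180 / 61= -12724.26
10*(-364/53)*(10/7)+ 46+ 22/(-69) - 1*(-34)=-67406/3657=-18.43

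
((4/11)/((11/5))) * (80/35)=0.38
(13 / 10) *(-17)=-221 / 10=-22.10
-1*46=-46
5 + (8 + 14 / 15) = 209 / 15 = 13.93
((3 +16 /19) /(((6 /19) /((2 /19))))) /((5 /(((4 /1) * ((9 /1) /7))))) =876 /665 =1.32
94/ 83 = 1.13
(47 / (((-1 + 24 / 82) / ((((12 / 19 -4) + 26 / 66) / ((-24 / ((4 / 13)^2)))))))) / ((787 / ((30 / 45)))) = -14375420 / 21765541941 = -0.00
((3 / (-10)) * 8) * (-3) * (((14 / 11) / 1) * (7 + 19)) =13104 / 55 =238.25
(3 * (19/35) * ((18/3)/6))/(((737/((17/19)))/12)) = 612/25795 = 0.02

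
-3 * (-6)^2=-108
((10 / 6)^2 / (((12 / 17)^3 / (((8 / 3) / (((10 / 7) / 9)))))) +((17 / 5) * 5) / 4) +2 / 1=180055 / 1296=138.93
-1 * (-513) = 513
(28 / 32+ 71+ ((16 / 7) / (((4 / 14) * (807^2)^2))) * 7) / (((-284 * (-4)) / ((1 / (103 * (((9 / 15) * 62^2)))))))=39334197500165 / 147687120104458295808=0.00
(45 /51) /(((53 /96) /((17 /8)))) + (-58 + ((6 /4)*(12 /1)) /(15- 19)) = -6265 /106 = -59.10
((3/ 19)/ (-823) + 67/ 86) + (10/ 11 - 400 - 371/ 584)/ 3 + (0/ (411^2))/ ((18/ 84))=-572166743025/ 4319439784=-132.46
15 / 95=3 / 19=0.16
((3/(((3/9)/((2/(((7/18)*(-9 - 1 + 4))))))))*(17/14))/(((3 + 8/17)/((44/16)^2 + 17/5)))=-6843231/231280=-29.59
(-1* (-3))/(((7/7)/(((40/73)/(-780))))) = -2/949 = -0.00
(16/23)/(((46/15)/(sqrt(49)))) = 840/529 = 1.59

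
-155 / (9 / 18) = -310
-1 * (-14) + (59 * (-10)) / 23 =-268 / 23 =-11.65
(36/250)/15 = 6/625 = 0.01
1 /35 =0.03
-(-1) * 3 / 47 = 3 / 47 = 0.06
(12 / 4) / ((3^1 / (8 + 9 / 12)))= 35 / 4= 8.75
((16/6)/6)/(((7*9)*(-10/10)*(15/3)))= -4/2835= -0.00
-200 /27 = -7.41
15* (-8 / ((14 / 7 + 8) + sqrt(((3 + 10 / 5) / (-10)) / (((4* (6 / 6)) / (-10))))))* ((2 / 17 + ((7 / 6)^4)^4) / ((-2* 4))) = 2853010197490645 / 157864608571392 - 570602039498129* sqrt(5) / 631458434285568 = 16.05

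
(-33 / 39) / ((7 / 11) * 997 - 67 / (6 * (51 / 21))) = -12342 / 9187087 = -0.00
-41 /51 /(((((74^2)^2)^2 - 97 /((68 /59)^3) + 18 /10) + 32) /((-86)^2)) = -0.00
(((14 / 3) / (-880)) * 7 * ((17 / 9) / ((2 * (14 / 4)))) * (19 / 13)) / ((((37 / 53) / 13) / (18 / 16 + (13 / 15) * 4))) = -66027983 / 52747200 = -1.25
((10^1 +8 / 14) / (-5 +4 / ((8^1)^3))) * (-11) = 23.29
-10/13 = -0.77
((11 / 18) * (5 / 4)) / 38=55 / 2736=0.02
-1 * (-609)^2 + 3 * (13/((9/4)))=-1112591/3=-370863.67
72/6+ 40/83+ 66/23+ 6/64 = 943519/61088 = 15.45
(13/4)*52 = 169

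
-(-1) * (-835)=-835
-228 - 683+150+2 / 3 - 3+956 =578 / 3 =192.67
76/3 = 25.33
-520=-520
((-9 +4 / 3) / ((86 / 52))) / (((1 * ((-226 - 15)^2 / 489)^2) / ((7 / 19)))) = -0.00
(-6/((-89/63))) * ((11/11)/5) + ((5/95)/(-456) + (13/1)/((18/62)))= 527743121/11566440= 45.63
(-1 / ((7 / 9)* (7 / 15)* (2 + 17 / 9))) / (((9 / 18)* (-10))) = 243 / 1715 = 0.14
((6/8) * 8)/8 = 3/4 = 0.75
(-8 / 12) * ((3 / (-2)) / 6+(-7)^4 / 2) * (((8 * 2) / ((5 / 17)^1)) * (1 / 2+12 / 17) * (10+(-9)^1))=-52490.93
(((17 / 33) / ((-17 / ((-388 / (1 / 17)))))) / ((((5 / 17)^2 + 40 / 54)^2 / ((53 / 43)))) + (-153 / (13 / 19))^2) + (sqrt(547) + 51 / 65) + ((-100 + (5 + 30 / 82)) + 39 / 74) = sqrt(547) + 508006524127872563999 / 10105455989507450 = 50293.91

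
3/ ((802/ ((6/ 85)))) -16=-545351/ 34085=-16.00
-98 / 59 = -1.66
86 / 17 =5.06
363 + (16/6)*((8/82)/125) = 5581157/15375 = 363.00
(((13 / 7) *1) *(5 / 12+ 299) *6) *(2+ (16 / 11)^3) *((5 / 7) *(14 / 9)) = 18822.19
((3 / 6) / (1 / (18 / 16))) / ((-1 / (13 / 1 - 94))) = 729 / 16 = 45.56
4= 4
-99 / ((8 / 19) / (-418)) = 393129 / 4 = 98282.25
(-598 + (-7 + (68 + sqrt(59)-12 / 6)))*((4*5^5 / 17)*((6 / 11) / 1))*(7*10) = -257250000 / 17 + 5250000*sqrt(59) / 187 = -14916705.80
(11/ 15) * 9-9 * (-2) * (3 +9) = 1113/ 5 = 222.60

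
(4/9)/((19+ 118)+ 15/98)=392/120969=0.00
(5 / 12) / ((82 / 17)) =85 / 984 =0.09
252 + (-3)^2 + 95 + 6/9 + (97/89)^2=8503697/23763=357.85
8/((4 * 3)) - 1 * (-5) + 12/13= 257/39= 6.59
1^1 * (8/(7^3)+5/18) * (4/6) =1859/9261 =0.20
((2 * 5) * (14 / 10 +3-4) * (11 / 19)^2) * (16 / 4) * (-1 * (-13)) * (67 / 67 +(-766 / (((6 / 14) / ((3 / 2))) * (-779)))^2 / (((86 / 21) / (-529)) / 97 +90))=419032589448082324 / 5311423751066971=78.89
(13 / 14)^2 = 169 / 196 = 0.86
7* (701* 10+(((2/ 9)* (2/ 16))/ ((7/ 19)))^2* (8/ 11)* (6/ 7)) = 714116071/ 14553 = 49070.02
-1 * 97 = -97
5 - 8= -3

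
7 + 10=17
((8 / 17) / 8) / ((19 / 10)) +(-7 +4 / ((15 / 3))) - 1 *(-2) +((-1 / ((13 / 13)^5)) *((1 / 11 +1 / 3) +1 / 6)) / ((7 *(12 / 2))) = -4.18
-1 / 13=-0.08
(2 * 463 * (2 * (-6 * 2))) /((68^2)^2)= -1389 /1336336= -0.00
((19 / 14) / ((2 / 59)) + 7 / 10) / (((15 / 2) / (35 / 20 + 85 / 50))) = 131169 / 7000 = 18.74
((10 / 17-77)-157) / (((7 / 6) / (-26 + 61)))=-119040 / 17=-7002.35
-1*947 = -947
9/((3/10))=30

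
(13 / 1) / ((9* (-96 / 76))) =-247 / 216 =-1.14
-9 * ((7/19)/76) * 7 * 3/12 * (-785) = 59.94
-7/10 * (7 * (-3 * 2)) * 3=88.20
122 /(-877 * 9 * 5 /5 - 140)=-122 /8033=-0.02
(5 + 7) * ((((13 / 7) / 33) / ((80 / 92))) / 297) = 299 / 114345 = 0.00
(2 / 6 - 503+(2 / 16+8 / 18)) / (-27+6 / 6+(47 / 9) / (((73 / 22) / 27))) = -2639023 / 86688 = -30.44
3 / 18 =1 / 6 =0.17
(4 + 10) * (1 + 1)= 28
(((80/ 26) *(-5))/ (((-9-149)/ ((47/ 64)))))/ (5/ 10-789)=-0.00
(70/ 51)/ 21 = 10/ 153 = 0.07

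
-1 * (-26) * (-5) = -130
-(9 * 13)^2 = -13689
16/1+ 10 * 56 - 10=566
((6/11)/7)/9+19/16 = 4421/3696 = 1.20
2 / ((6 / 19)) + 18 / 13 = 301 / 39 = 7.72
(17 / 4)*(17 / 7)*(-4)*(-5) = 1445 / 7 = 206.43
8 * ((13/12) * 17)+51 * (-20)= -872.67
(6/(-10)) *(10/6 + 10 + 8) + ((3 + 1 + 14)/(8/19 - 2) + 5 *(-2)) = -166/5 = -33.20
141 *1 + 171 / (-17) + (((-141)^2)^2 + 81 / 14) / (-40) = -18813849027 / 1904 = -9881223.23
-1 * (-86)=86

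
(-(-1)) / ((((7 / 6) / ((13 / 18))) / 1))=13 / 21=0.62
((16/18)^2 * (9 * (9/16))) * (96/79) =384/79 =4.86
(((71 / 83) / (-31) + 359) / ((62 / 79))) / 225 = 36483622 / 17946675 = 2.03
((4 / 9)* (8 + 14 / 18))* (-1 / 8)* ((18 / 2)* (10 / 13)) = -395 / 117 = -3.38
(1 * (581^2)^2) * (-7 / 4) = -797632001047 / 4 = -199408000261.75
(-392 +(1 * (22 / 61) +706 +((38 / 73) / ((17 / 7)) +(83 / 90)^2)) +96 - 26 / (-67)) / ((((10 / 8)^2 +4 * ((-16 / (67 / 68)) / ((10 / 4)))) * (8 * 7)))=-16918508463863 / 56180787831630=-0.30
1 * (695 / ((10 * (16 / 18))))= 1251 / 16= 78.19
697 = 697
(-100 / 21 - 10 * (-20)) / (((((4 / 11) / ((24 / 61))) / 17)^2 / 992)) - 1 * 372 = 1706701312116 / 26047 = 65523911.09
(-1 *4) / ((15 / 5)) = -4 / 3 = -1.33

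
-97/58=-1.67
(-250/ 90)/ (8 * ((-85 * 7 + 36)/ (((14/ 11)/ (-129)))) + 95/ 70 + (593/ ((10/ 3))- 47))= -125/ 20403063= -0.00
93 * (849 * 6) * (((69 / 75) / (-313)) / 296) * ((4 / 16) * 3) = -16344099 / 4632400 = -3.53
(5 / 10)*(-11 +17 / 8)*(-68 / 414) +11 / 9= 359 / 184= 1.95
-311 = -311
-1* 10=-10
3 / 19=0.16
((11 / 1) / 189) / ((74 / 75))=0.06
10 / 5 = 2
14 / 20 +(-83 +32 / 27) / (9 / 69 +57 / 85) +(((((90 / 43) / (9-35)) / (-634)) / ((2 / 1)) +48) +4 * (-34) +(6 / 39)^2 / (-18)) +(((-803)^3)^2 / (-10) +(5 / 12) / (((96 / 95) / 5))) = -835628405039978800075848934367 / 31168788543360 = -26809781325876900.28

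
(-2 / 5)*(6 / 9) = -4 / 15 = -0.27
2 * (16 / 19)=32 / 19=1.68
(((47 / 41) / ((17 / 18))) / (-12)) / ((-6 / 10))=235 / 1394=0.17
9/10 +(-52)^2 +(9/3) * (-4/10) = 27037/10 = 2703.70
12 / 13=0.92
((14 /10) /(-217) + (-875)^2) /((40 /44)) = 652695307 /775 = 842187.49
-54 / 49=-1.10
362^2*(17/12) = 556937/3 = 185645.67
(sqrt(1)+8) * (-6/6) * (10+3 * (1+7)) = -306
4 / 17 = 0.24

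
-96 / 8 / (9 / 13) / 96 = -0.18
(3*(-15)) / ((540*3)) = -1 / 36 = -0.03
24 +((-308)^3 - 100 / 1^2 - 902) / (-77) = 29220962 / 77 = 379493.01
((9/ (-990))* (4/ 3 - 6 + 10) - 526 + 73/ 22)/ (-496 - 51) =172501/ 180510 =0.96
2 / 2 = 1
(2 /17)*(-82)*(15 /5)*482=-237144 /17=-13949.65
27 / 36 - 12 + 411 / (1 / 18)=29547 / 4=7386.75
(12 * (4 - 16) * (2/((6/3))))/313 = -144/313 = -0.46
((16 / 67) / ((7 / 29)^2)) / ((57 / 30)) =134560 / 62377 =2.16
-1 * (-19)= 19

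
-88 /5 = -17.60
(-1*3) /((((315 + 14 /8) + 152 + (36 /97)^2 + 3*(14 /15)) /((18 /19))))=-10161720 /1686481781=-0.01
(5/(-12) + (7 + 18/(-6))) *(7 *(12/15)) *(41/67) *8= 98728/1005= 98.24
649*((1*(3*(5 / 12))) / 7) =3245 / 28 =115.89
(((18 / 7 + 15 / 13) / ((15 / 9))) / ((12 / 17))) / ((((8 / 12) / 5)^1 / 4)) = 94.99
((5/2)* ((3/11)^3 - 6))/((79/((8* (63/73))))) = -10028340/7675877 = -1.31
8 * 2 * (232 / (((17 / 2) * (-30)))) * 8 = -29696 / 255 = -116.45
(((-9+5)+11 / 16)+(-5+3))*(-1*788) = 16745 / 4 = 4186.25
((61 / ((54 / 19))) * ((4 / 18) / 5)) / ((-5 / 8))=-9272 / 6075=-1.53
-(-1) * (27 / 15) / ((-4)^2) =9 / 80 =0.11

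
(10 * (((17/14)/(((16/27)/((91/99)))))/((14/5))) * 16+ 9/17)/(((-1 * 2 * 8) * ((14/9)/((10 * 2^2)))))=-12742245/73304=-173.83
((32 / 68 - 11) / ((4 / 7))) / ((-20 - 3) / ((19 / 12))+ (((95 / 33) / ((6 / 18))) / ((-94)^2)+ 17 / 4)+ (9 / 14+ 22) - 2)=-4049404051 / 2278367540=-1.78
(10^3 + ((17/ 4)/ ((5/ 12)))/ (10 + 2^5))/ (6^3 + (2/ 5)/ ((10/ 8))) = 350085/ 75712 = 4.62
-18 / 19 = -0.95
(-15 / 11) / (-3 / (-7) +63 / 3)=-7 / 110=-0.06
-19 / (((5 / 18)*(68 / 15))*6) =-171 / 68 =-2.51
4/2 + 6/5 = 16/5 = 3.20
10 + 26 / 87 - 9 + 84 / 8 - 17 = -905 / 174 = -5.20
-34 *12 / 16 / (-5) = 5.10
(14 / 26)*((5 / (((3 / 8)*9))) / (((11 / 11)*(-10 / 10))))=-280 / 351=-0.80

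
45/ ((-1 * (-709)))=45/ 709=0.06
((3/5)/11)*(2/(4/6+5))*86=1548/935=1.66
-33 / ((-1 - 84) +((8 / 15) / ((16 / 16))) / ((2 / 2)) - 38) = 45 / 167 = 0.27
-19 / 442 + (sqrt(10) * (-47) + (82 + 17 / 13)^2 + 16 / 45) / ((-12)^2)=896505773 / 18617040 - 47 * sqrt(10) / 144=47.12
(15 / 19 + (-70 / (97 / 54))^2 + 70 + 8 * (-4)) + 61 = 289319064 / 178771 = 1618.38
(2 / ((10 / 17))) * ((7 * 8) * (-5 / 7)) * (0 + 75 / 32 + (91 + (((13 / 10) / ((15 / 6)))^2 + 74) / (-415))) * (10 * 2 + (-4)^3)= 144601063079 / 259375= 557498.07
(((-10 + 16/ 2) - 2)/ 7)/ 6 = -2/ 21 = -0.10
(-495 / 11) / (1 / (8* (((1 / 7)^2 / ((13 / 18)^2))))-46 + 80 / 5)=116640 / 69479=1.68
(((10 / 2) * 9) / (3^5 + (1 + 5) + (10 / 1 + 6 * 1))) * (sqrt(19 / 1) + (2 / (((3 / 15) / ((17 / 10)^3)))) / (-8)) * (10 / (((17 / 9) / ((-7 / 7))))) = 23409 / 4240 - 810 * sqrt(19) / 901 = 1.60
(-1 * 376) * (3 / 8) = -141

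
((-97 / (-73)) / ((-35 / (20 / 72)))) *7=-0.07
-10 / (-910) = 1 / 91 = 0.01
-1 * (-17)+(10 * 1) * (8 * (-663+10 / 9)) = -476407 / 9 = -52934.11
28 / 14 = 2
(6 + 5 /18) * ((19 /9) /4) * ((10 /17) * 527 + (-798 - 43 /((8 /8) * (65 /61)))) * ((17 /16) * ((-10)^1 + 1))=1253485157 /74880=16739.92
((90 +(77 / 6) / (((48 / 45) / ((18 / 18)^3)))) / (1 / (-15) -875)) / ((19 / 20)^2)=-1224375 / 9476972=-0.13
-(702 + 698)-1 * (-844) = -556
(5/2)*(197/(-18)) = -985/36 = -27.36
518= 518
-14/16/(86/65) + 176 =120633/688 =175.34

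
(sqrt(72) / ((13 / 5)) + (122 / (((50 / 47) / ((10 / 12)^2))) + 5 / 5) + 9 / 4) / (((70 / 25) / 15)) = 1125 * sqrt(2) / 91 + 9325 / 21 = 461.53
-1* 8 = -8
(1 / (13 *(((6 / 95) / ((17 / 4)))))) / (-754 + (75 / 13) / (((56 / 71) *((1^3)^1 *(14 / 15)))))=-158270 / 22814679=-0.01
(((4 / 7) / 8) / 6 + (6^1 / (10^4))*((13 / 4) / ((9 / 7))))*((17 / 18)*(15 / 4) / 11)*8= 31943 / 924000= 0.03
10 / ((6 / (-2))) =-10 / 3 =-3.33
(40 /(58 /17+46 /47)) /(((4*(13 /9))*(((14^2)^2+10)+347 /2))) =0.00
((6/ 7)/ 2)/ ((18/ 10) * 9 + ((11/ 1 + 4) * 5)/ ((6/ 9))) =10/ 3003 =0.00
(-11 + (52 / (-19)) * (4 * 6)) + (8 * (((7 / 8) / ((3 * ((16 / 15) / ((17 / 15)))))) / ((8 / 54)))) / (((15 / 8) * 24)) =-463979 / 6080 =-76.31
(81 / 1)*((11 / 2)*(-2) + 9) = -162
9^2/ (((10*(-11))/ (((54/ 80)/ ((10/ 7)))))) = -15309/ 44000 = -0.35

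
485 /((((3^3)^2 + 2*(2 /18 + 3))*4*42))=1455 /370552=0.00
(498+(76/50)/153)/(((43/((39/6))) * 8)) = 3095443/328950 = 9.41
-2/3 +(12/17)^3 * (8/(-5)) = -90602/73695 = -1.23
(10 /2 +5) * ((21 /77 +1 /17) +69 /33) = 24.22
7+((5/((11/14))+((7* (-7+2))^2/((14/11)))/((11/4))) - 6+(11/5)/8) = 357.64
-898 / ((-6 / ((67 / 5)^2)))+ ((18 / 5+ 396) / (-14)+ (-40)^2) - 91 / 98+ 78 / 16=119488111 / 4200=28449.55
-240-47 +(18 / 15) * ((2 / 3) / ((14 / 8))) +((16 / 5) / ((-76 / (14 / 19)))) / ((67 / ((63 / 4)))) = -242577597 / 846545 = -286.55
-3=-3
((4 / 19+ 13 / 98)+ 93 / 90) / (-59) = -19223 / 823935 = -0.02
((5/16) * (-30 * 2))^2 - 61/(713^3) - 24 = 1899690054401/5799473552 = 327.56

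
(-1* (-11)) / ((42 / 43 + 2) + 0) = 473 / 128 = 3.70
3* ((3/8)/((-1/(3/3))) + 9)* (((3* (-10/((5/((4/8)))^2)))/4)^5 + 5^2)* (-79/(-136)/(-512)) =-2462569178013/3355443200000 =-0.73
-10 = -10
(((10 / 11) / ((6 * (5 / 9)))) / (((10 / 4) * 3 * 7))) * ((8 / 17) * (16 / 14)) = 128 / 45815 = 0.00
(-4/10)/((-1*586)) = 1/1465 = 0.00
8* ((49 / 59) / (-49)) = -0.14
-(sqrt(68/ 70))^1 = -sqrt(1190)/ 35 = -0.99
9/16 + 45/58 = 1.34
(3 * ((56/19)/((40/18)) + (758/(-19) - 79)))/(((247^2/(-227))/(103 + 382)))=636.48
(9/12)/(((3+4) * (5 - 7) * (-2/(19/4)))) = 57/448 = 0.13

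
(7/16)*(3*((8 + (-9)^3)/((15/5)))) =-315.44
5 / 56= 0.09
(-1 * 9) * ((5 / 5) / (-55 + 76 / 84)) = 189 / 1136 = 0.17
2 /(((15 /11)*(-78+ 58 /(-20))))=-44 /2427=-0.02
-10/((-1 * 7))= 10/7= 1.43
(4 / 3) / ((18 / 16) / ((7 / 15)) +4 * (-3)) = -224 / 1611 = -0.14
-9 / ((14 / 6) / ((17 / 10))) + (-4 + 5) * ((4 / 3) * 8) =863 / 210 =4.11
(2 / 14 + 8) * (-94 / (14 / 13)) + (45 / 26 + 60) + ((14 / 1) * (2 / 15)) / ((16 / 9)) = -8255193 / 12740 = -647.97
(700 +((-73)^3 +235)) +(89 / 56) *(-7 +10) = -21732325 / 56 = -388077.23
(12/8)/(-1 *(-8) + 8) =3/32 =0.09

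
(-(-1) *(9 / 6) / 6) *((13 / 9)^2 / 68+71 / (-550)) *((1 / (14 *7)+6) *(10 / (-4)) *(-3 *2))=-87795751 / 39584160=-2.22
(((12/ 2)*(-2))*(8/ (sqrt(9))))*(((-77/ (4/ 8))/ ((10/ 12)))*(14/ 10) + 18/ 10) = 205536/ 25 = 8221.44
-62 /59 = -1.05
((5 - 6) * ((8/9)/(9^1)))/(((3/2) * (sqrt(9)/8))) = -128/729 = -0.18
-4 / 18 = -2 / 9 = -0.22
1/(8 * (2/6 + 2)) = 3/56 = 0.05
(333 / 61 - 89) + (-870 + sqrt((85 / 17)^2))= -57861 / 61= -948.54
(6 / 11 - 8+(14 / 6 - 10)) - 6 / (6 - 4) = -598 / 33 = -18.12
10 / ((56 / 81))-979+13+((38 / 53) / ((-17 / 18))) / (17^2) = -6937563279 / 7290892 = -951.54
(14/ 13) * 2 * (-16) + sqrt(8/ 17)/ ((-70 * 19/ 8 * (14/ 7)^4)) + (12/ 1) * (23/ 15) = -1044/ 65 - sqrt(34)/ 22610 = -16.06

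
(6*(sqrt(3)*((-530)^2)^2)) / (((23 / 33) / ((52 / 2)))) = 30589671135231.14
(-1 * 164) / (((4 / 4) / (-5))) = 820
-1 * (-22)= 22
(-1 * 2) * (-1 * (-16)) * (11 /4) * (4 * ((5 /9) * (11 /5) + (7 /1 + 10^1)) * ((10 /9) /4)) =-144320 /81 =-1781.73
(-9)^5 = -59049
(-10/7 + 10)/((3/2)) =40/7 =5.71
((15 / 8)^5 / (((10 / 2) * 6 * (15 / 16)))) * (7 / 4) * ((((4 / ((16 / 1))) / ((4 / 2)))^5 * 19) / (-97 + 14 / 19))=-8528625 / 981936898048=-0.00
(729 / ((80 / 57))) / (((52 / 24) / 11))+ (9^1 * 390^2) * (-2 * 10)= -14235188751 / 520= -27375362.98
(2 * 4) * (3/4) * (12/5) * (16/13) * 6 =6912/65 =106.34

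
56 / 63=8 / 9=0.89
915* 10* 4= 36600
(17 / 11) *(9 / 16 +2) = 697 / 176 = 3.96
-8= -8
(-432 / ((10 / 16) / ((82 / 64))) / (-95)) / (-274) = -2214 / 65075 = -0.03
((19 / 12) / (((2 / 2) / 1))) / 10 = 19 / 120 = 0.16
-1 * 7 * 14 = -98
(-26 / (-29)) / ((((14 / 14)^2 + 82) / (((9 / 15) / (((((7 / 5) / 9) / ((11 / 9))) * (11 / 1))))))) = 78 / 16849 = 0.00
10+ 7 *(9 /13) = 193 /13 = 14.85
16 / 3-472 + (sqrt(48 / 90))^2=-6992 / 15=-466.13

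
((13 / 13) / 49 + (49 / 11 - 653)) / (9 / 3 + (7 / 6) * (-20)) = 1048665 / 32879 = 31.89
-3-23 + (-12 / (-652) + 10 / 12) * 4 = -11048 / 489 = -22.59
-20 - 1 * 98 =-118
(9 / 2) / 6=3 / 4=0.75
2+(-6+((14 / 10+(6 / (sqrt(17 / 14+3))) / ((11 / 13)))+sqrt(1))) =1.85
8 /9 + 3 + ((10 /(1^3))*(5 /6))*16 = 1235 /9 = 137.22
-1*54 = -54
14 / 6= 7 / 3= 2.33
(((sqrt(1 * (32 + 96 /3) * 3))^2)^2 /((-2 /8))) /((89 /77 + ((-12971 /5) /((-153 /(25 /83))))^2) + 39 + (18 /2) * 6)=-6335696683008 /5166240575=-1226.37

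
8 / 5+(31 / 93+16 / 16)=44 / 15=2.93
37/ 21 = 1.76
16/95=0.17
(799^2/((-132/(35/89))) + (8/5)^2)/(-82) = 557849003/24083400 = 23.16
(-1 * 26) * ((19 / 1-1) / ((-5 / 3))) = 1404 / 5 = 280.80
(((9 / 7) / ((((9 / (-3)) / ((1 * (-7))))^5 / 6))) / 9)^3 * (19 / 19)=110730297608 / 531441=208358.59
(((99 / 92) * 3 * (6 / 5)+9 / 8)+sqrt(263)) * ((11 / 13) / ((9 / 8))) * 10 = 11242 / 299+880 * sqrt(263) / 117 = 159.57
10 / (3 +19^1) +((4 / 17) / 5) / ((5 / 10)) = 513 / 935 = 0.55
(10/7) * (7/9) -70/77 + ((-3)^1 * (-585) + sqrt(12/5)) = 1756.75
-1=-1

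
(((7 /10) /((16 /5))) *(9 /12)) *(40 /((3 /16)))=35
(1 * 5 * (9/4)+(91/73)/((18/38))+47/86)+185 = 22536181/113004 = 199.43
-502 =-502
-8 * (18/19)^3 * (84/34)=-1959552/116603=-16.81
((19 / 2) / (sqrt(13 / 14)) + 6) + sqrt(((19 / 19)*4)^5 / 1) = 19*sqrt(182) / 26 + 38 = 47.86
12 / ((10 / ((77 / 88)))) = 21 / 20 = 1.05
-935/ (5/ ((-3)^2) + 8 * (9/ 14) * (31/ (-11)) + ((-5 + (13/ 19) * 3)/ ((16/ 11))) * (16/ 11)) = 12311145/ 222329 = 55.37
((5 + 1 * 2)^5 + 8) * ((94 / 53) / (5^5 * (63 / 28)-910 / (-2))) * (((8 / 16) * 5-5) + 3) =632244 / 317417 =1.99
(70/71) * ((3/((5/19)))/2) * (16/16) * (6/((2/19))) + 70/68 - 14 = 307.35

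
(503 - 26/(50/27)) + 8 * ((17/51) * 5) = 37672/75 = 502.29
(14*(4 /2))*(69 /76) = 483 /19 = 25.42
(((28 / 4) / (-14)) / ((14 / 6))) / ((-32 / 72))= 27 / 56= 0.48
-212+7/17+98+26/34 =-1918/17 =-112.82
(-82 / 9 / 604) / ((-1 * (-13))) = -41 / 35334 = -0.00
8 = 8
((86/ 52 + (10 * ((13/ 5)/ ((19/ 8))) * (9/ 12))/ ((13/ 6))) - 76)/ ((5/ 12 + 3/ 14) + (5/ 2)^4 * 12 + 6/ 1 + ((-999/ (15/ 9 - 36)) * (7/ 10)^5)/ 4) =-15078273000000/ 101852273393273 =-0.15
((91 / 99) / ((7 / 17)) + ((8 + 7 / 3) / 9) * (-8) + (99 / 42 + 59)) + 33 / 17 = 56.35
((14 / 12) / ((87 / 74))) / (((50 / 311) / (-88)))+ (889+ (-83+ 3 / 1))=1734569 / 6525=265.83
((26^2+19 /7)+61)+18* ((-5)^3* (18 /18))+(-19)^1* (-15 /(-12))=-42953 /28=-1534.04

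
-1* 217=-217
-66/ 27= -22/ 9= -2.44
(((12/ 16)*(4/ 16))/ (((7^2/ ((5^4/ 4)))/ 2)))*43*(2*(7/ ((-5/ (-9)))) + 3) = 1450.02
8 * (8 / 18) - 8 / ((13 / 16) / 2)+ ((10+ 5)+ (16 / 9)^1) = 25 / 39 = 0.64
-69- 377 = -446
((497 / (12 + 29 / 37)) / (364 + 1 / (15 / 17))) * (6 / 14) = 118215 / 2590621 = 0.05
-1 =-1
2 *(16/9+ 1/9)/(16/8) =17/9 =1.89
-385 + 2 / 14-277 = -4633 / 7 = -661.86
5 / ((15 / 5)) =5 / 3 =1.67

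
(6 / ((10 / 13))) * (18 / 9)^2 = 156 / 5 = 31.20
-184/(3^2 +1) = -18.40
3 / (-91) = -3 / 91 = -0.03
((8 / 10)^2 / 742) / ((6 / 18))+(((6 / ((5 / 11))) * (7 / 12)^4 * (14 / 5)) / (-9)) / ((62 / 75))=-1707020383 / 2981059200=-0.57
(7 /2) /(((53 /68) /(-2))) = -476 /53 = -8.98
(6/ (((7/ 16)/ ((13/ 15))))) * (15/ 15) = 416/ 35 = 11.89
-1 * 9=-9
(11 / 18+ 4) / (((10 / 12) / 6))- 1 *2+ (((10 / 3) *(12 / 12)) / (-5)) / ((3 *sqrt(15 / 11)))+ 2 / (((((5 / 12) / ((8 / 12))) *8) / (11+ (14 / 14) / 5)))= 892 / 25- 2 *sqrt(165) / 135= 35.49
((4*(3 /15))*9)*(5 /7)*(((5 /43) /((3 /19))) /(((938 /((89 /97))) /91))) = 659490 /1956199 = 0.34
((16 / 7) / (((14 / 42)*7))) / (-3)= -0.33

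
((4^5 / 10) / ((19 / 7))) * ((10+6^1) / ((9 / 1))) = 57344 / 855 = 67.07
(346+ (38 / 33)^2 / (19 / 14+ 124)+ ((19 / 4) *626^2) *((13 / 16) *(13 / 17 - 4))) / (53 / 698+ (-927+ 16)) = 887662827230017967 / 165265236279000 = 5371.14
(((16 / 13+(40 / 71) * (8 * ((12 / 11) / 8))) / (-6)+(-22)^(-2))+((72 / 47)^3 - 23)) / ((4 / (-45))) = 41138624124075 / 185524225744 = 221.74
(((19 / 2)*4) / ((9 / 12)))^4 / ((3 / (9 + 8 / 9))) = 47507738624 / 2187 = 21722788.58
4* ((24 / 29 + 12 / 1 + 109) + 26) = 17148 / 29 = 591.31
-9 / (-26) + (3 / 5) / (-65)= 219 / 650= 0.34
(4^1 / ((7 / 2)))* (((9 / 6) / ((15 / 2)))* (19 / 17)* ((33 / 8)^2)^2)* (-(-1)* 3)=67597497 / 304640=221.89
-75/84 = -0.89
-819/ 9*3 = -273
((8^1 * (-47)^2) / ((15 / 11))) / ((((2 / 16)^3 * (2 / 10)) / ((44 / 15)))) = 4379262976 / 45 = 97316955.02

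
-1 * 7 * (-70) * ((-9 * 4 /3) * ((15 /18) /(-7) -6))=35980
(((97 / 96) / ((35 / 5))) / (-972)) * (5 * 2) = -485 / 326592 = -0.00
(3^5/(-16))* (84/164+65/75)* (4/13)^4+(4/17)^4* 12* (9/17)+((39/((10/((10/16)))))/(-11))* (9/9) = -570363207693531/1463135490834160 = -0.39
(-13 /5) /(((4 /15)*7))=-1.39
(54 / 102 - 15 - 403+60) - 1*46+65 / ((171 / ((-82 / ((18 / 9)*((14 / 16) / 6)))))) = -3461621 / 6783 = -510.34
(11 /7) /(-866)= -11 /6062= -0.00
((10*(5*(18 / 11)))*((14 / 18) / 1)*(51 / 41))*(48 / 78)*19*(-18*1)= -97675200 / 5863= -16659.59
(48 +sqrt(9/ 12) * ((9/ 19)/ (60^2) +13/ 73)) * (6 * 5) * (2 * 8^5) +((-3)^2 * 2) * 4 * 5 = 1214951424 * sqrt(3)/ 6935 +94372200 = 94675640.17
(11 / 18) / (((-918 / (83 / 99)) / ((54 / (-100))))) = 83 / 275400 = 0.00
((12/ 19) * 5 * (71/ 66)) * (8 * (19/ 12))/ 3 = 1420/ 99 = 14.34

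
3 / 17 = 0.18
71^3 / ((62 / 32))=5726576 / 31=184728.26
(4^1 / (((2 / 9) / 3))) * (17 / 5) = 918 / 5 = 183.60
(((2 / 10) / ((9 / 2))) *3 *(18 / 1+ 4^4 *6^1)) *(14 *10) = 29008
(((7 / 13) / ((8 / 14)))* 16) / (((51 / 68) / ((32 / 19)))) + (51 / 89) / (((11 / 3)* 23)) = 565019869 / 16685097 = 33.86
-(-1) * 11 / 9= 11 / 9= 1.22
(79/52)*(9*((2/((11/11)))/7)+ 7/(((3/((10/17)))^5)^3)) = 29202648578243365601031546461/7475220873260241264961661682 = 3.91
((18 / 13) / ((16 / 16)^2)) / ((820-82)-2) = 9 / 4784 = 0.00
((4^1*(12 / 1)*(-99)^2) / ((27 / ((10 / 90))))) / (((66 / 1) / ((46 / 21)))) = 4048 / 63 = 64.25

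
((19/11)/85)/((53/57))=1083/49555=0.02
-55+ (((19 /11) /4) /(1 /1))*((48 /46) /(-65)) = -904589 /16445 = -55.01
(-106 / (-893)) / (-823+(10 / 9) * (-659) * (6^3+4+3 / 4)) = -1908 / 2611399007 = -0.00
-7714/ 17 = -453.76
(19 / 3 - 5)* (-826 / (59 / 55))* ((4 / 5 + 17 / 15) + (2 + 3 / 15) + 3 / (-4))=-31262 / 9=-3473.56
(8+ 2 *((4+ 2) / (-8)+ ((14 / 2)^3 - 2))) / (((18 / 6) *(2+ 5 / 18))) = 4131 / 41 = 100.76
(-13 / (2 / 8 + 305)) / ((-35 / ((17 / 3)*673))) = 594932 / 128205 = 4.64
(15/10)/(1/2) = 3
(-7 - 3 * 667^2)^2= 1781354686276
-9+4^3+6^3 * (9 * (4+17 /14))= 71341 /7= 10191.57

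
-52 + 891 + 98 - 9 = 928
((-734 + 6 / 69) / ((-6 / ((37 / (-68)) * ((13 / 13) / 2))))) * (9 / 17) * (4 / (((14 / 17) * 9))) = -78070 / 8211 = -9.51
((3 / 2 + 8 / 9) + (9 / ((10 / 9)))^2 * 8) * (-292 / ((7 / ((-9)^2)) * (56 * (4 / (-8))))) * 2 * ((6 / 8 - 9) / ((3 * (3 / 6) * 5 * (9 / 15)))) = -571585839 / 2450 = -233300.34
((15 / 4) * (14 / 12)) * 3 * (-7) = -735 / 8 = -91.88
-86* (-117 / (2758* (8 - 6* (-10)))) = 5031 / 93772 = 0.05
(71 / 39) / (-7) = -71 / 273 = -0.26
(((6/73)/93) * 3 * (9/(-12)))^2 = 81/20484676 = 0.00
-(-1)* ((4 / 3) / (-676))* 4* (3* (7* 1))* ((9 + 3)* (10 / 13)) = -1.53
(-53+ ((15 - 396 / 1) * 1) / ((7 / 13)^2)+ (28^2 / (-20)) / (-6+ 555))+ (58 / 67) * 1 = -12312572368 / 9011835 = -1366.27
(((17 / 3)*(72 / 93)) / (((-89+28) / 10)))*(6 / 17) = -480 / 1891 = -0.25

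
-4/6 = -2/3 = -0.67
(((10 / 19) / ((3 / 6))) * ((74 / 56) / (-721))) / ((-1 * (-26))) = -185 / 2493218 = -0.00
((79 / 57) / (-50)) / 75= -79 / 213750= -0.00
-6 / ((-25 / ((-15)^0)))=6 / 25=0.24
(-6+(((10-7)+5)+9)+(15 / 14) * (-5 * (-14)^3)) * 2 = 29422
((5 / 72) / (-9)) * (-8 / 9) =5 / 729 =0.01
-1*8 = -8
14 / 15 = 0.93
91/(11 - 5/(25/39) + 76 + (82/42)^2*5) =200655/216661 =0.93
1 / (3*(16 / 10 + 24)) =5 / 384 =0.01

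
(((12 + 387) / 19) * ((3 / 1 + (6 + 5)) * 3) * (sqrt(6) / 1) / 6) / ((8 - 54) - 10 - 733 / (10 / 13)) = -490 * sqrt(6) / 3363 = -0.36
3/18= 1/6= 0.17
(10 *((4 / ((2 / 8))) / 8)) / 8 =5 / 2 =2.50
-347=-347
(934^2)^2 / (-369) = -761004990736 / 369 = -2062344148.34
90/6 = 15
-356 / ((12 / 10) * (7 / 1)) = -890 / 21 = -42.38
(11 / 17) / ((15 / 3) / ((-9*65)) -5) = -1287 / 9962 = -0.13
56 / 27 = 2.07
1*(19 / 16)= 19 / 16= 1.19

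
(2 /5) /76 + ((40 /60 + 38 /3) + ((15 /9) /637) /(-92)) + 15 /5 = 90963017 /5567380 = 16.34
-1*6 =-6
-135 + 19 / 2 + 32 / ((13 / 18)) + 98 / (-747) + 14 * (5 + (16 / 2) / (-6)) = -582469 / 19422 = -29.99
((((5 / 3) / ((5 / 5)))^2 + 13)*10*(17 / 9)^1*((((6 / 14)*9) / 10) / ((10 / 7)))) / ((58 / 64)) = 38624 / 435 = 88.79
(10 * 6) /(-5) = -12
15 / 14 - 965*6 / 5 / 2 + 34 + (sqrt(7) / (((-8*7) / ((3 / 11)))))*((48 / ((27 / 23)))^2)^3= -310453760688128*sqrt(7) / 13640319 - 7615 / 14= -60217863.21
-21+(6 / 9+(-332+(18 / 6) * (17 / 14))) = -14645 / 42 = -348.69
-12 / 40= -3 / 10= -0.30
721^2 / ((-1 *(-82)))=519841 / 82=6339.52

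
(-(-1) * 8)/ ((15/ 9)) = 24/ 5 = 4.80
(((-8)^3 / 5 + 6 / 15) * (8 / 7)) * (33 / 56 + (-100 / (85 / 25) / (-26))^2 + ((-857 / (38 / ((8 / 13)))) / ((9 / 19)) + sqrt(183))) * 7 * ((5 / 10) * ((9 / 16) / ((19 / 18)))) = 18230885973 / 3056872 - 4131 * sqrt(183) / 19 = 3022.68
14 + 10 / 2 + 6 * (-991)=-5927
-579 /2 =-289.50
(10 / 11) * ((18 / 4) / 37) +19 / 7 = 8048 / 2849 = 2.82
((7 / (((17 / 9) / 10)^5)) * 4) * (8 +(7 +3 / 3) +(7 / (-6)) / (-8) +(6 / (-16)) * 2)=2545503975000 / 1419857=1792788.97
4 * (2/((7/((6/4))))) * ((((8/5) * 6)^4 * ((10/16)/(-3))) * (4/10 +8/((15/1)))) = -1769472/625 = -2831.16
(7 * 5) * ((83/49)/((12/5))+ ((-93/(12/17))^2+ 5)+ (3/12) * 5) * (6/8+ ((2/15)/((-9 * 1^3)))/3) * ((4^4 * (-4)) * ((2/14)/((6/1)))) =-394375402088/35721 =-11040435.66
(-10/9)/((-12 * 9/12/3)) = 10/27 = 0.37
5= 5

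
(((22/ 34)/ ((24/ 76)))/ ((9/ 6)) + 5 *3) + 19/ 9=2827/ 153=18.48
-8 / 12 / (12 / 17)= -0.94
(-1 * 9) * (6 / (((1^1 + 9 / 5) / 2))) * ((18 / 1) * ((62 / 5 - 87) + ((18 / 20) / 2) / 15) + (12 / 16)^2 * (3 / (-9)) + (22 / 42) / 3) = 101475831 / 1960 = 51773.38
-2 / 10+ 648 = 3239 / 5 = 647.80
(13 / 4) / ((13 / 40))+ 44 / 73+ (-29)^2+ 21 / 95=5907398 / 6935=851.82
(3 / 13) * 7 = 21 / 13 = 1.62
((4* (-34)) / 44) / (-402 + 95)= 34 / 3377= 0.01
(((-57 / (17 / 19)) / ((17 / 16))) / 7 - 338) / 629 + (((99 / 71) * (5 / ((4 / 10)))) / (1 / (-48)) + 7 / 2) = -150636219985 / 180690314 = -833.67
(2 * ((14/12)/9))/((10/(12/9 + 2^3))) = 98/405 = 0.24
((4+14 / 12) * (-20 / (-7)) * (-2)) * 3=-88.57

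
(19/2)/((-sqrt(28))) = -19 * sqrt(7)/28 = -1.80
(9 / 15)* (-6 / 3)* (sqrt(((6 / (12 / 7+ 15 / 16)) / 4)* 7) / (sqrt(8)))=-0.84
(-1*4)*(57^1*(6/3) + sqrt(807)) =-456-4*sqrt(807) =-569.63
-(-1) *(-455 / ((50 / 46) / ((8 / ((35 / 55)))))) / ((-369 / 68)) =969.76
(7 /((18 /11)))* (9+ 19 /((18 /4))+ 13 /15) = 24409 /405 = 60.27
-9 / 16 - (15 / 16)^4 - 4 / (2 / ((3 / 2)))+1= -3.33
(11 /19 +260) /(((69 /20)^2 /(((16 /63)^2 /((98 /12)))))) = 1013964800 /5864185593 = 0.17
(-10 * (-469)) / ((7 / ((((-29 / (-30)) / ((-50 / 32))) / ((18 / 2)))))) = -31088 / 675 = -46.06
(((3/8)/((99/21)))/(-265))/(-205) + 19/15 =18166301/14341800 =1.27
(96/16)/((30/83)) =83/5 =16.60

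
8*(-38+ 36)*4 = -64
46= 46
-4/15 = -0.27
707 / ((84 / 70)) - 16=3439 / 6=573.17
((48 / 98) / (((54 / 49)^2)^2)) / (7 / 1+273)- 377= -5342736713 / 14171760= -377.00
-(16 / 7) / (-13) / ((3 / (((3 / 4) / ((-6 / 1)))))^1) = -2 / 273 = -0.01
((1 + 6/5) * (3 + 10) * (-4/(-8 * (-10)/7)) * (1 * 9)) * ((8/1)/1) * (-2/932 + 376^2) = -118704773187/1165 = -101892509.17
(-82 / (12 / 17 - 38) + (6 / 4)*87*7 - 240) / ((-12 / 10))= -2141965 / 3804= -563.08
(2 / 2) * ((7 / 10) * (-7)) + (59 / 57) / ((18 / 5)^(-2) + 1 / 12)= 3827 / 2470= 1.55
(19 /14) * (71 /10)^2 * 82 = 3926939 /700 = 5609.91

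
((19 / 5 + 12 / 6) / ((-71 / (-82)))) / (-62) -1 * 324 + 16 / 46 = -81948567 / 253115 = -323.76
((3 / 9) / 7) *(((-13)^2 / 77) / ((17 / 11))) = 169 / 2499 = 0.07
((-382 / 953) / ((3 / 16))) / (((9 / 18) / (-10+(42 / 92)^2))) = 63317264 / 1512411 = 41.87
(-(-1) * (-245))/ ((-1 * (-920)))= -49/ 184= -0.27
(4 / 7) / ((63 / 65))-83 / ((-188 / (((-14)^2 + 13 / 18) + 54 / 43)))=627410425 / 7130088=87.99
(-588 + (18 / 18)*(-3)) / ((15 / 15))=-591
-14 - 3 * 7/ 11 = -175/ 11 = -15.91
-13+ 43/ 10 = -87/ 10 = -8.70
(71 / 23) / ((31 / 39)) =2769 / 713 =3.88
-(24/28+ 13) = -97/7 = -13.86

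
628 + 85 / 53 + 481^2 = 12295502 / 53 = 231990.60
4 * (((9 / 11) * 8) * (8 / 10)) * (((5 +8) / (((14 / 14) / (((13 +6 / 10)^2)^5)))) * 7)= 221606757082720704135168 / 537109375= 412591489550374.55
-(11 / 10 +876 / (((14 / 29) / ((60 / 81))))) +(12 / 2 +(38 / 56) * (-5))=-1691701 / 1260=-1342.62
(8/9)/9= 0.10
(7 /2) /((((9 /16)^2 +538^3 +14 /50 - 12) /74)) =1657600 /996613507817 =0.00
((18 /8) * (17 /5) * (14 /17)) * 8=252 /5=50.40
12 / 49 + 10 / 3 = 526 / 147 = 3.58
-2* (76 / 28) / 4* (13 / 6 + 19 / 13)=-5377 / 1092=-4.92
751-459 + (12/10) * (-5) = 286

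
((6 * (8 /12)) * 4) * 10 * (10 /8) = 200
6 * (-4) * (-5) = 120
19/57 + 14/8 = 25/12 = 2.08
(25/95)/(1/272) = 1360/19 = 71.58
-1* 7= -7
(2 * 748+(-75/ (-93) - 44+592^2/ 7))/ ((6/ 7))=11179643/ 186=60105.61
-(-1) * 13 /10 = 1.30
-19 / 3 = -6.33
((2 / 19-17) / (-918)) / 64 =107 / 372096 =0.00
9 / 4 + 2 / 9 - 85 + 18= -2323 / 36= -64.53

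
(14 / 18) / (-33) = -7 / 297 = -0.02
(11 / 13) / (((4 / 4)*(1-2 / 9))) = 99 / 91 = 1.09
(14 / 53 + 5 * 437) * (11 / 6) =1274009 / 318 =4006.32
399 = 399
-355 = -355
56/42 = 4/3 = 1.33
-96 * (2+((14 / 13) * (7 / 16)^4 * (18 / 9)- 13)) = 6978315 / 6656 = 1048.42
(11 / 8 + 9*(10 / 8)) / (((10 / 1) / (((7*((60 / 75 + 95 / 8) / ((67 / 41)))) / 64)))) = 14696409 / 13721600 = 1.07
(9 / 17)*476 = 252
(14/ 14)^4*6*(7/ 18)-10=-23/ 3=-7.67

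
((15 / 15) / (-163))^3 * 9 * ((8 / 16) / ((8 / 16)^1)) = -9 / 4330747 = -0.00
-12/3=-4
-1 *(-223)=223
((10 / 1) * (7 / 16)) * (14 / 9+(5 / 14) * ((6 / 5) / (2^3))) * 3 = 4055 / 192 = 21.12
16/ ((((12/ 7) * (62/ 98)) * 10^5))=343/ 2325000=0.00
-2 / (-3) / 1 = 2 / 3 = 0.67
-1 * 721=-721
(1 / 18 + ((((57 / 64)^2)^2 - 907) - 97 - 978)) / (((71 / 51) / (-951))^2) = -78194258554475362599 / 84573945856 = -924566753.54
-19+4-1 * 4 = -19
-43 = -43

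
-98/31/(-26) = 49/403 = 0.12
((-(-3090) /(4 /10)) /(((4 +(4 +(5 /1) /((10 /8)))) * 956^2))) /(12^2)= 2575 /526427136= 0.00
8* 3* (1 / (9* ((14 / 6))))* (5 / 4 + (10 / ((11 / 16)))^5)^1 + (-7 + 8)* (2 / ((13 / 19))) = 744099.43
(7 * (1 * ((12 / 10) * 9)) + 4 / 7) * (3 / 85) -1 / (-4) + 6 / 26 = 490271 / 154700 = 3.17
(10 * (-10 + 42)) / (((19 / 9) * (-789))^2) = 2880 / 24970009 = 0.00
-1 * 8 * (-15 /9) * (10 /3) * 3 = 400 /3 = 133.33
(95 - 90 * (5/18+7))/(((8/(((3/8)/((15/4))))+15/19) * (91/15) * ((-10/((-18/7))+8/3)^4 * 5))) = -5983632/48360387751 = -0.00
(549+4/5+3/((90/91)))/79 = 3317/474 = 7.00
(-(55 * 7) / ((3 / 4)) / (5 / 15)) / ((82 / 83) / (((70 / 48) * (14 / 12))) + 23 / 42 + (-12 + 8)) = 187895400 / 350377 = 536.27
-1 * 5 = -5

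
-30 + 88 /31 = -842 /31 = -27.16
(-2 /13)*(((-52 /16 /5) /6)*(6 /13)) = 1 /130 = 0.01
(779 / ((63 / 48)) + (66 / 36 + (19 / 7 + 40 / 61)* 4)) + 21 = 537881 / 854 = 629.84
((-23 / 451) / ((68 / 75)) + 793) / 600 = 24317999 / 18400800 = 1.32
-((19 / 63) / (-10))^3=6859 / 250047000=0.00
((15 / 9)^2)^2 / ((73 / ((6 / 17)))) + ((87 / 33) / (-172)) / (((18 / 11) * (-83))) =35797967 / 956691864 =0.04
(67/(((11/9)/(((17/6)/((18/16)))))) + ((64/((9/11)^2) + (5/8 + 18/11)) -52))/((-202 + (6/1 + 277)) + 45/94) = 61618457/27296676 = 2.26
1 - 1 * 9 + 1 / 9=-71 / 9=-7.89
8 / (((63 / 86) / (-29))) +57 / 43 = -854345 / 2709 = -315.37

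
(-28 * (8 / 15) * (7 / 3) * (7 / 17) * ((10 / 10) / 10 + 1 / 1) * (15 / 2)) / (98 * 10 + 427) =-4312 / 51255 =-0.08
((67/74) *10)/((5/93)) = 6231/37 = 168.41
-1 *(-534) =534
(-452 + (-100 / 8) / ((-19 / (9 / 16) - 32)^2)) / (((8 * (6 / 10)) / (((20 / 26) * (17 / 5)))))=-246.28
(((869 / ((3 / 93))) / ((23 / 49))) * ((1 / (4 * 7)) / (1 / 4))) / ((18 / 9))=188573 / 46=4099.41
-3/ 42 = -1/ 14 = -0.07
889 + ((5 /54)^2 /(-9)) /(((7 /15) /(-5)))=54439429 /61236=889.01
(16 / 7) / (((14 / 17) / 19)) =2584 / 49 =52.73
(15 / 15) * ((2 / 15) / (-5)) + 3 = 223 / 75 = 2.97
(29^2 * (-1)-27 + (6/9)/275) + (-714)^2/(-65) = -93425614/10725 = -8711.01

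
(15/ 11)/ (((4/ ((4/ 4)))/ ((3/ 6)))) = 0.17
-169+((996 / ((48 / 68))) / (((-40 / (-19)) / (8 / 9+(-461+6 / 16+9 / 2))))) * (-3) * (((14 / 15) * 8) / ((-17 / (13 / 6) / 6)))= -4703881039 / 900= -5226534.49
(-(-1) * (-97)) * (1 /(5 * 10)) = -97 /50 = -1.94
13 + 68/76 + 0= 264/19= 13.89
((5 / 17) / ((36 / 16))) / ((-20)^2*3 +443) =20 / 251379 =0.00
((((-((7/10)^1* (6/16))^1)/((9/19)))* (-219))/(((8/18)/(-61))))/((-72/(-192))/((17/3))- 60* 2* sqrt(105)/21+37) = 3197499640839/10640889320+12323517192* sqrt(105)/266022233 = 775.18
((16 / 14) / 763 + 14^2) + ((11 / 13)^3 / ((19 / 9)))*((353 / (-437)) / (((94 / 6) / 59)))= 893524100020029 / 4579156966657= 195.13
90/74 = 45/37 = 1.22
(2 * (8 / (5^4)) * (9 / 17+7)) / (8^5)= 1 / 170000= 0.00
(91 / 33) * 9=273 / 11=24.82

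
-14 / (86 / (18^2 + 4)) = -2296 / 43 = -53.40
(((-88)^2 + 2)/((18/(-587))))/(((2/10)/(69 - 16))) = -200821505/3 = -66940501.67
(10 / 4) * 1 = 5 / 2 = 2.50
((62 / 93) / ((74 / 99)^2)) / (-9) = -363 / 2738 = -0.13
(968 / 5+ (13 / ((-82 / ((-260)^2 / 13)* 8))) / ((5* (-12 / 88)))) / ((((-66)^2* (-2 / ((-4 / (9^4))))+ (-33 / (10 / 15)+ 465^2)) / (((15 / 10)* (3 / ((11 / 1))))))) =19274 / 1982491245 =0.00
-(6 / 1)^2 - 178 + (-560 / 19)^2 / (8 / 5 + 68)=-6329098 / 31407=-201.52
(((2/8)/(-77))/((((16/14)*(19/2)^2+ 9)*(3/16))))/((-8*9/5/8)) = 4/46629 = 0.00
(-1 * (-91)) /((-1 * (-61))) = 91 /61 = 1.49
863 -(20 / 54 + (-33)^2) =-6112 / 27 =-226.37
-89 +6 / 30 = -444 / 5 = -88.80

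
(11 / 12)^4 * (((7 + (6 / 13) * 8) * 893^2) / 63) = 1622887662451 / 16982784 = 95560.76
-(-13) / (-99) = -13 / 99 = -0.13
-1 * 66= -66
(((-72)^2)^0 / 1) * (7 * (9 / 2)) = 31.50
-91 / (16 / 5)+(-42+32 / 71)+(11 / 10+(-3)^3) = -544637 / 5680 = -95.89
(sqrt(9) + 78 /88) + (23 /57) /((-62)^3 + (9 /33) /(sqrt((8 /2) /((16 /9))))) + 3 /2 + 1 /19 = 17880658157 /3287493924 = 5.44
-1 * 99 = -99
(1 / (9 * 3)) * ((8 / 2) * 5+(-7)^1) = 13 / 27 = 0.48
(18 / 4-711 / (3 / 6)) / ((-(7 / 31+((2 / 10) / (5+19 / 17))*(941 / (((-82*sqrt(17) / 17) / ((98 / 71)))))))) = -32986067937977700*sqrt(17) / 202563137718217-14383938566556000 / 202563137718217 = -742.43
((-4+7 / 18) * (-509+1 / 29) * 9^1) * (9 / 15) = 287820 / 29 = 9924.83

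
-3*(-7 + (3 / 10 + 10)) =-99 / 10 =-9.90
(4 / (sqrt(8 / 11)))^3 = 22 * sqrt(22) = 103.19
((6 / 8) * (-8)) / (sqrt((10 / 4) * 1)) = -6 * sqrt(10) / 5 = -3.79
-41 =-41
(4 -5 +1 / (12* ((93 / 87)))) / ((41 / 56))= -4802 / 3813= -1.26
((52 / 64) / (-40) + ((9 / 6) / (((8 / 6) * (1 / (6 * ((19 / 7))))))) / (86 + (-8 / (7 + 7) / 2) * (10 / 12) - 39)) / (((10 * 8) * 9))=116737 / 226252800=0.00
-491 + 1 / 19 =-9328 / 19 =-490.95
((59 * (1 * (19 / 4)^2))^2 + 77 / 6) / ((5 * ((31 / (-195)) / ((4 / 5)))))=-17692376767 / 9920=-1783505.72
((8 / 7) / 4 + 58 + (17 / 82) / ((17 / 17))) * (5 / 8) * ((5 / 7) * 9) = 7554375 / 32144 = 235.02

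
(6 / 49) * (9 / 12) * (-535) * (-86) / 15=13803 / 49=281.69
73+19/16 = 1187/16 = 74.19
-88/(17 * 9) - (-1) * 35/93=-0.20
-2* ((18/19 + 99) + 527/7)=-46612/133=-350.47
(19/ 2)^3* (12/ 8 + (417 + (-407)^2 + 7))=142388124.44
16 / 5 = 3.20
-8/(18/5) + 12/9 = -8/9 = -0.89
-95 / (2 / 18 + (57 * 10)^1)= -855 / 5131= -0.17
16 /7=2.29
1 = 1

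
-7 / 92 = -0.08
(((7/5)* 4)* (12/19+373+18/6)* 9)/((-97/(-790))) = 284923296/1843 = 154597.56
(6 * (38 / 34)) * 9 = 1026 / 17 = 60.35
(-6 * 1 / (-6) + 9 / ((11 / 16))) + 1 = 166 / 11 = 15.09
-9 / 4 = -2.25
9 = 9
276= 276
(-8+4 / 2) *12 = -72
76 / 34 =38 / 17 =2.24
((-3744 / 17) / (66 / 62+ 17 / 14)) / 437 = -1624896 / 7347281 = -0.22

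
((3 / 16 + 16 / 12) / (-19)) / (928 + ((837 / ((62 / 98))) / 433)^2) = -13686697 / 160274990352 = -0.00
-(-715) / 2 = 715 / 2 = 357.50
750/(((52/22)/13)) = 4125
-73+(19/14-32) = -1451/14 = -103.64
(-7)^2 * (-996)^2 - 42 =48608742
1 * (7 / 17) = 7 / 17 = 0.41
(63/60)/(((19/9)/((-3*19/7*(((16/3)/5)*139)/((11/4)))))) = -218.36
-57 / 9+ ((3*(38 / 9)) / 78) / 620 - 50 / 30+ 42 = 2466379 / 72540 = 34.00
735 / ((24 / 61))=14945 / 8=1868.12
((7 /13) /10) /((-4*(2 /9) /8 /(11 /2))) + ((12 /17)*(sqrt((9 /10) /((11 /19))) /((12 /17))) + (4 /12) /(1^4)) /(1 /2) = -1559 /780 + 3*sqrt(2090) /55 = 0.49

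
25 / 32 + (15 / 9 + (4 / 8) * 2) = 331 / 96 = 3.45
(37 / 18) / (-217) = -37 / 3906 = -0.01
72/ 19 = 3.79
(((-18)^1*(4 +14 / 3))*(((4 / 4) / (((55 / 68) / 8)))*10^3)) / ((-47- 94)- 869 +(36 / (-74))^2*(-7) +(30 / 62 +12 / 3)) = 720308659200 / 470177477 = 1531.99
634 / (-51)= -634 / 51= -12.43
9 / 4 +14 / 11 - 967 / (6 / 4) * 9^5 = -1674944413 / 44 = -38066918.48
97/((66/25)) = 2425/66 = 36.74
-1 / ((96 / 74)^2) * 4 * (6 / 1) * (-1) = 1369 / 96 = 14.26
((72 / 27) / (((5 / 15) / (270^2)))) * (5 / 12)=243000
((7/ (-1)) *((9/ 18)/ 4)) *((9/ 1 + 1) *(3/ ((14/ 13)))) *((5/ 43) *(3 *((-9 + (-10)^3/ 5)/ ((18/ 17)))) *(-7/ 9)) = -8083075/ 6192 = -1305.41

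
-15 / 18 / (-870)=1 / 1044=0.00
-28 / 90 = -14 / 45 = -0.31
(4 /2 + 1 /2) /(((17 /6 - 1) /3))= 45 /11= 4.09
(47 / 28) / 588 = 47 / 16464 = 0.00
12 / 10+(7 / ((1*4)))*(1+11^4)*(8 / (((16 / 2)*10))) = 51271 / 20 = 2563.55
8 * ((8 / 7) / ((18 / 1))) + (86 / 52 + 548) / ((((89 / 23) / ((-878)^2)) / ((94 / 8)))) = 187567635330581 / 145782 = 1286630964.94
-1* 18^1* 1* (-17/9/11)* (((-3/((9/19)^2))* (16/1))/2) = -330.61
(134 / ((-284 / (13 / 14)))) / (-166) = 871 / 330008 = 0.00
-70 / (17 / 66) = -4620 / 17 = -271.76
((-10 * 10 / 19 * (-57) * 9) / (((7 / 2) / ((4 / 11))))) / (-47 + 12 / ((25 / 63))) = -540000 / 32263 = -16.74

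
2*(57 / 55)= 114 / 55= 2.07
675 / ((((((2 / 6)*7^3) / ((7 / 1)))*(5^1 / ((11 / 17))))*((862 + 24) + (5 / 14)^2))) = 17820 / 2952577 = 0.01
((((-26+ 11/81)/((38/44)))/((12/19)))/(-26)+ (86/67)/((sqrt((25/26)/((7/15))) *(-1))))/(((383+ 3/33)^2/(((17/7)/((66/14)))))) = 4309415/673162530768- 187 *sqrt(2730)/3112776450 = 0.00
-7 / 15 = -0.47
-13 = -13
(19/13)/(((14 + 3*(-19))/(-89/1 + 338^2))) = -2168945/559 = -3880.04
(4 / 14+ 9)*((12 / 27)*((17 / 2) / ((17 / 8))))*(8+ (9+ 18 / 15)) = 2704 / 9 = 300.44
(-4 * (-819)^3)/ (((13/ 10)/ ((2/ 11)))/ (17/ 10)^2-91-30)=-35280687078/ 1903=-18539509.76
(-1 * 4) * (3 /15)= -4 /5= -0.80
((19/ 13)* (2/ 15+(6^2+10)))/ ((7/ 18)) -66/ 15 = 76886/ 455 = 168.98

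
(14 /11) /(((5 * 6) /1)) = 7 /165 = 0.04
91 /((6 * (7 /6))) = 13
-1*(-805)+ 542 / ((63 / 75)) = 30455 / 21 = 1450.24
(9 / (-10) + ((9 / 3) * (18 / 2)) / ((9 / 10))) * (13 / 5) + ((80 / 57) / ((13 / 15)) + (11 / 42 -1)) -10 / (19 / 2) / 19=76.49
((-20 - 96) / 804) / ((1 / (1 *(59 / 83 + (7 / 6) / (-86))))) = -866027 / 8608428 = -0.10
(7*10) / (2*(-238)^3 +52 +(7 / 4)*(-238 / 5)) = -700 / 269625753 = -0.00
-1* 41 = -41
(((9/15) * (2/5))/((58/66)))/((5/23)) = 4554/3625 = 1.26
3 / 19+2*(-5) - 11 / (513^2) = -9.84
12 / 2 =6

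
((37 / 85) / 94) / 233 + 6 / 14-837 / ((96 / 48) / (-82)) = 447214090999 / 13031690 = 34317.43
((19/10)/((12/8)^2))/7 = 38/315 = 0.12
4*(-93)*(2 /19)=-744 /19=-39.16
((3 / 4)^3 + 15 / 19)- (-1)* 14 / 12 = 2.38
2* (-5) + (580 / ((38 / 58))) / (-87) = -1150 / 57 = -20.18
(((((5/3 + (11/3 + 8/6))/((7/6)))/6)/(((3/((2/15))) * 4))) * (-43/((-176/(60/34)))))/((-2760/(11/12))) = -43/28377216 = -0.00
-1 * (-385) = 385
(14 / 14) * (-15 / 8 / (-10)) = 3 / 16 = 0.19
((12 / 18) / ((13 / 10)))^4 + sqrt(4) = 2.07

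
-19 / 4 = -4.75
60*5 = 300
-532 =-532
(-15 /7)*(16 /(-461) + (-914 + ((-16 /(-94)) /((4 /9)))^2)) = 13959854490 /7128443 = 1958.33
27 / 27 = 1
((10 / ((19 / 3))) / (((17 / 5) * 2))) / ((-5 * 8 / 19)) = -15 / 136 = -0.11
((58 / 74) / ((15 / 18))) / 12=29 / 370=0.08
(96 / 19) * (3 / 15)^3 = 96 / 2375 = 0.04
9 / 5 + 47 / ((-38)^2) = 13231 / 7220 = 1.83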